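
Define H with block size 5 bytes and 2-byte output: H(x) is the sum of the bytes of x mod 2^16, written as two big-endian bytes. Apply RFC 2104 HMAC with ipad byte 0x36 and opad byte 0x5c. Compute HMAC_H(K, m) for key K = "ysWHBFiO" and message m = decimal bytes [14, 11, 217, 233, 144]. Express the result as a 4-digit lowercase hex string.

Key "ysWHBFiO" = 79 73 57 48 42 46 69 4f is 8 bytes > B = 5, so hash it first: H(key) = 02 cb, then zero-pad to 5 bytes: K' = 02 cb 00 00 00.
K' ⊕ ipad = 34 fd 36 36 36.  K' ⊕ opad = 5e 97 5c 5c 5c.
Inner input = (K'⊕ipad) ∥ m = 34 fd 36 36 36 ∥ 0e 0b d9 e9 90.
Inner hash: sum = 52+253+54+54+54+14+11+217+233+144 = 1086 → 04 3e.
Outer input = (K'⊕opad) ∥ inner = 5e 97 5c 5c 5c ∥ 04 3e.
Outer hash (tag): sum = 94+151+92+92+92+4+62 = 587 → 02 4b.

024b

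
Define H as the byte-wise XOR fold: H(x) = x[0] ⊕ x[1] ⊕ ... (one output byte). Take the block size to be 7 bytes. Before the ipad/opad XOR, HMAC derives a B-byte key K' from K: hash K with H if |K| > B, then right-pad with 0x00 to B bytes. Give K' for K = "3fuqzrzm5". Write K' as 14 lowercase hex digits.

7b000000000000

|K| = 9 > B = 7, so first hash the key.
H(K): XOR 33⊕66⊕75⊕71⊕7a⊕72⊕7a⊕6d⊕35 = 7b.
Zero-pad H(K) = 7b to 7 bytes: K' = 7b 00 00 00 00 00 00.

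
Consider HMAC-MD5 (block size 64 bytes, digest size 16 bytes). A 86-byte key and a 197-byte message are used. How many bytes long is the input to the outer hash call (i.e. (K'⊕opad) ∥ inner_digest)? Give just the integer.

Key is 86 > 64 bytes, so it is hashed to 16 bytes then zero-padded to 64: |K'| = 64.
Outer input = (K'⊕opad) ∥ H(inner) → 64 + 16 = 80 bytes.

80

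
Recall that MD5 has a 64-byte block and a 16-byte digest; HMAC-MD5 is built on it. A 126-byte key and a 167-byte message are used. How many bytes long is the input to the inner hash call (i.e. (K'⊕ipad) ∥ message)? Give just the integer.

Key is 126 > 64 bytes, so it is hashed to 16 bytes then zero-padded to 64: |K'| = 64.
Inner input = (K'⊕ipad) ∥ m → 64 + 167 = 231 bytes.

231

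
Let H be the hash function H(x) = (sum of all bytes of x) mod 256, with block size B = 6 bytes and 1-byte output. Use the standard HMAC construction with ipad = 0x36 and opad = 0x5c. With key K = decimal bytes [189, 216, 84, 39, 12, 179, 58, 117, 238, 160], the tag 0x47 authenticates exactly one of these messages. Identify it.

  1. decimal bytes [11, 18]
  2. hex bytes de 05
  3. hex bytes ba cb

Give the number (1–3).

Key decimal bytes [189, 216, 84, 39, 12, 179, 58, 117, 238, 160] = bd d8 54 27 0c b3 3a 75 ee a0 is 10 bytes > B = 6, so hash it first: H(key) = 0c, then zero-pad to 6 bytes: K' = 0c 00 00 00 00 00.
K' ⊕ ipad = 3a 36 36 36 36 36; K' ⊕ opad = 50 5c 5c 5c 5c 5c.
m1: inner = H(3a 36 36 36 36 36 0b 12) = 65; tag = H(50 5c 5c 5c 5c 5c 65) = 81
m2: inner = H(3a 36 36 36 36 36 de 05) = 2b; tag = H(50 5c 5c 5c 5c 5c 2b) = 47 ← matches
m3: inner = H(3a 36 36 36 36 36 ba cb) = cd; tag = H(50 5c 5c 5c 5c 5c cd) = e9

2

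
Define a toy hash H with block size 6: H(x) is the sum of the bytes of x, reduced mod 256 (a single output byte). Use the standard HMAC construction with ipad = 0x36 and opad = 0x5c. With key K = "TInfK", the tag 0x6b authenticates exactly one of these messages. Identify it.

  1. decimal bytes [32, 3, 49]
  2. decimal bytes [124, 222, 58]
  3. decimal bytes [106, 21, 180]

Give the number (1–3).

Key "TInfK" = 54 49 6e 66 4b is 5 bytes ≤ B = 6; zero-pad to 6 bytes: K' = 54 49 6e 66 4b 00.
K' ⊕ ipad = 62 7f 58 50 7d 36; K' ⊕ opad = 08 15 32 3a 17 5c.
m1: inner = H(62 7f 58 50 7d 36 20 03 31) = 90; tag = H(08 15 32 3a 17 5c 90) = 8c
m2: inner = H(62 7f 58 50 7d 36 7c de 3a) = d0; tag = H(08 15 32 3a 17 5c d0) = cc
m3: inner = H(62 7f 58 50 7d 36 6a 15 b4) = 6f; tag = H(08 15 32 3a 17 5c 6f) = 6b ← matches

3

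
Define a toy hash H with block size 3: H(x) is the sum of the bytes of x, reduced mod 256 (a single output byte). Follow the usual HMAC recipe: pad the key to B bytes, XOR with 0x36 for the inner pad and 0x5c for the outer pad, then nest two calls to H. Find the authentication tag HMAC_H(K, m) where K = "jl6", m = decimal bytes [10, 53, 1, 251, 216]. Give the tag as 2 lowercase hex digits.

99

Key "jl6" = 6a 6c 36 is exactly B = 3 bytes: K' = 6a 6c 36.
K' ⊕ ipad = 5c 5a 00.  K' ⊕ opad = 36 30 6a.
Inner input = (K'⊕ipad) ∥ m = 5c 5a 00 ∥ 0a 35 01 fb d8.
Inner hash: sum = 92+90+0+10+53+1+251+216 = 713; mod 256 = 201 → c9.
Outer input = (K'⊕opad) ∥ inner = 36 30 6a ∥ c9.
Outer hash (tag): sum = 54+48+106+201 = 409; mod 256 = 153 → 99.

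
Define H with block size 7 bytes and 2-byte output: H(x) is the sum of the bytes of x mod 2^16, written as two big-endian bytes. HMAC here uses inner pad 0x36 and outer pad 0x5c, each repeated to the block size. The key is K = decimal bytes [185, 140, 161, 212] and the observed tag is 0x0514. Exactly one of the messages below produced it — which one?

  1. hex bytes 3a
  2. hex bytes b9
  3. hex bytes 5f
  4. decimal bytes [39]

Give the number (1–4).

3

Key decimal bytes [185, 140, 161, 212] = b9 8c a1 d4 is 4 bytes ≤ B = 7; zero-pad to 7 bytes: K' = b9 8c a1 d4 00 00 00.
K' ⊕ ipad = 8f ba 97 e2 36 36 36; K' ⊕ opad = e5 d0 fd 88 5c 5c 5c.
m1: inner = H(8f ba 97 e2 36 36 36 3a) = 03 9e; tag = H(e5 d0 fd 88 5c 5c 5c 03 9e) = 04ef
m2: inner = H(8f ba 97 e2 36 36 36 b9) = 04 1d; tag = H(e5 d0 fd 88 5c 5c 5c 04 1d) = 046f
m3: inner = H(8f ba 97 e2 36 36 36 5f) = 03 c3; tag = H(e5 d0 fd 88 5c 5c 5c 03 c3) = 0514 ← matches
m4: inner = H(8f ba 97 e2 36 36 36 27) = 03 8b; tag = H(e5 d0 fd 88 5c 5c 5c 03 8b) = 04dc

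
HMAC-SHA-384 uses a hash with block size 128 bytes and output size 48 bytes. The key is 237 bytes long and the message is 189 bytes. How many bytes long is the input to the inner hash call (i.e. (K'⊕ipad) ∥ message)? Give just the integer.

Key is 237 > 128 bytes, so it is hashed to 48 bytes then zero-padded to 128: |K'| = 128.
Inner input = (K'⊕ipad) ∥ m → 128 + 189 = 317 bytes.

317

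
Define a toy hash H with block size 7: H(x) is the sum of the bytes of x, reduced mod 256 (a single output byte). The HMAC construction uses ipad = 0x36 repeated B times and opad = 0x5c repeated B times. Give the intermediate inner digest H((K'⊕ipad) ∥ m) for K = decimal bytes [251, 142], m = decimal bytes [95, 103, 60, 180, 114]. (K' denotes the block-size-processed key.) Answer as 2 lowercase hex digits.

bb

Key decimal bytes [251, 142] = fb 8e is 2 bytes ≤ B = 7; zero-pad to 7 bytes: K' = fb 8e 00 00 00 00 00.
K' ⊕ ipad = cd b8 36 36 36 36 36.
Inner input = cd b8 36 36 36 36 36 ∥ 5f 67 3c b4 72.
Inner hash: sum = 205+184+54+54+54+54+54+95+103+60+180+114 = 1211; mod 256 = 187 → bb.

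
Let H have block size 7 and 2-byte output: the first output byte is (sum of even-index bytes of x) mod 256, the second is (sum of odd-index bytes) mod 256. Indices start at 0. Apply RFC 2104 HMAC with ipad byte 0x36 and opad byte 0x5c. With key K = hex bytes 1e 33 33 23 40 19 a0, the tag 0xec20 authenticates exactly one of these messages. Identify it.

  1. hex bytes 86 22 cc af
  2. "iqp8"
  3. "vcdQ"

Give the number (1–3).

3

Key hex bytes 1e 33 33 23 40 19 a0 is exactly B = 7 bytes: K' = 1e 33 33 23 40 19 a0.
K' ⊕ ipad = 28 05 05 15 76 2f 96; K' ⊕ opad = 42 6f 6f 7f 1c 45 fc.
m1: inner = H(28 05 05 15 76 2f 96 86 22 cc af) = 0a 9b; tag = H(42 6f 6f 7f 1c 45 fc 0a 9b) = 643d
m2: inner = H(28 05 05 15 76 2f 96 69 71 70 38) = e2 22; tag = H(42 6f 6f 7f 1c 45 fc e2 22) = eb15
m3: inner = H(28 05 05 15 76 2f 96 76 63 64 51) = ed 23; tag = H(42 6f 6f 7f 1c 45 fc ed 23) = ec20 ← matches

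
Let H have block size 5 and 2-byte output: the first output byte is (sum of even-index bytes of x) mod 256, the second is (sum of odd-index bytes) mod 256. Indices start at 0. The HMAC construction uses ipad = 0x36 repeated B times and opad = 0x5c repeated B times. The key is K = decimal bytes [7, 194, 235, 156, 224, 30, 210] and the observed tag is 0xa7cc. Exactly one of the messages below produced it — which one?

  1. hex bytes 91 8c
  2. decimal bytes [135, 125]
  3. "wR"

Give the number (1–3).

Key decimal bytes [7, 194, 235, 156, 224, 30, 210] = 07 c2 eb 9c e0 1e d2 is 7 bytes > B = 5, so hash it first: H(key) = a4 7c, then zero-pad to 5 bytes: K' = a4 7c 00 00 00.
K' ⊕ ipad = 92 4a 36 36 36; K' ⊕ opad = f8 20 5c 5c 5c.
m1: inner = H(92 4a 36 36 36 91 8c) = 8a 11; tag = H(f8 20 5c 5c 5c 8a 11) = c106
m2: inner = H(92 4a 36 36 36 87 7d) = 7b 07; tag = H(f8 20 5c 5c 5c 7b 07) = b7f7
m3: inner = H(92 4a 36 36 36 77 52) = 50 f7; tag = H(f8 20 5c 5c 5c 50 f7) = a7cc ← matches

3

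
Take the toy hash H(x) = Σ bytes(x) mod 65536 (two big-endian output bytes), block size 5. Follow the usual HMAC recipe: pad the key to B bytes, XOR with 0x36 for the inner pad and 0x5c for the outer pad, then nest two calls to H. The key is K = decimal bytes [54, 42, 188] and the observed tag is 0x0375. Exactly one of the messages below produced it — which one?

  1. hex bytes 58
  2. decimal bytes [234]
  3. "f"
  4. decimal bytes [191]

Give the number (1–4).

2

Key decimal bytes [54, 42, 188] = 36 2a bc is 3 bytes ≤ B = 5; zero-pad to 5 bytes: K' = 36 2a bc 00 00.
K' ⊕ ipad = 00 1c 8a 36 36; K' ⊕ opad = 6a 76 e0 5c 5c.
m1: inner = H(00 1c 8a 36 36 58) = 01 6a; tag = H(6a 76 e0 5c 5c 01 6a) = 02e3
m2: inner = H(00 1c 8a 36 36 ea) = 01 fc; tag = H(6a 76 e0 5c 5c 01 fc) = 0375 ← matches
m3: inner = H(00 1c 8a 36 36 66) = 01 78; tag = H(6a 76 e0 5c 5c 01 78) = 02f1
m4: inner = H(00 1c 8a 36 36 bf) = 01 d1; tag = H(6a 76 e0 5c 5c 01 d1) = 034a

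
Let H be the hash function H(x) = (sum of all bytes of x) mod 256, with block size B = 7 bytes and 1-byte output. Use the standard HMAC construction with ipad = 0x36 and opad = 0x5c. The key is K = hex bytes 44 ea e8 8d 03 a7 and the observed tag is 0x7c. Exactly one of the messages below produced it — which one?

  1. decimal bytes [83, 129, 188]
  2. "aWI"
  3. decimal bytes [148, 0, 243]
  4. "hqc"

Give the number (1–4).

1

Key hex bytes 44 ea e8 8d 03 a7 is 6 bytes ≤ B = 7; zero-pad to 7 bytes: K' = 44 ea e8 8d 03 a7 00.
K' ⊕ ipad = 72 dc de bb 35 91 36; K' ⊕ opad = 18 b6 b4 d1 5f fb 5c.
m1: inner = H(72 dc de bb 35 91 36 53 81 bc) = 73; tag = H(18 b6 b4 d1 5f fb 5c 73) = 7c ← matches
m2: inner = H(72 dc de bb 35 91 36 61 57 49) = e4; tag = H(18 b6 b4 d1 5f fb 5c e4) = ed
m3: inner = H(72 dc de bb 35 91 36 94 00 f3) = 6a; tag = H(18 b6 b4 d1 5f fb 5c 6a) = 73
m4: inner = H(72 dc de bb 35 91 36 68 71 63) = 1f; tag = H(18 b6 b4 d1 5f fb 5c 1f) = 28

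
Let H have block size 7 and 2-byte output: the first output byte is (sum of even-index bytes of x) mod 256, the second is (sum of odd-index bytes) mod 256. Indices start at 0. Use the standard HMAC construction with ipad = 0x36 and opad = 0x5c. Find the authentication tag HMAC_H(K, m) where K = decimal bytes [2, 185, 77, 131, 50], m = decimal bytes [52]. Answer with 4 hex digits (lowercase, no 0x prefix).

Key decimal bytes [2, 185, 77, 131, 50] = 02 b9 4d 83 32 is 5 bytes ≤ B = 7; zero-pad to 7 bytes: K' = 02 b9 4d 83 32 00 00.
K' ⊕ ipad = 34 8f 7b b5 04 36 36.  K' ⊕ opad = 5e e5 11 df 6e 5c 5c.
Inner input = (K'⊕ipad) ∥ m = 34 8f 7b b5 04 36 36 ∥ 34.
Inner hash: even-index sum = 233 mod 256 = 233; odd-index sum = 430 mod 256 = 174 → e9 ae.
Outer input = (K'⊕opad) ∥ inner = 5e e5 11 df 6e 5c 5c ∥ e9 ae.
Outer hash (tag): even-index sum = 487 mod 256 = 231; odd-index sum = 777 mod 256 = 9 → e7 09.

e709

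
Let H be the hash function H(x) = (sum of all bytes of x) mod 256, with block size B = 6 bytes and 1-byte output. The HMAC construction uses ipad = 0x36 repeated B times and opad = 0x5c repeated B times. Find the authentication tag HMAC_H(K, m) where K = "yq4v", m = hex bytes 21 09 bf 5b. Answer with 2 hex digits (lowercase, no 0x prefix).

Key "yq4v" = 79 71 34 76 is 4 bytes ≤ B = 6; zero-pad to 6 bytes: K' = 79 71 34 76 00 00.
K' ⊕ ipad = 4f 47 02 40 36 36.  K' ⊕ opad = 25 2d 68 2a 5c 5c.
Inner input = (K'⊕ipad) ∥ m = 4f 47 02 40 36 36 ∥ 21 09 bf 5b.
Inner hash: sum = 79+71+2+64+54+54+33+9+191+91 = 648; mod 256 = 136 → 88.
Outer input = (K'⊕opad) ∥ inner = 25 2d 68 2a 5c 5c ∥ 88.
Outer hash (tag): sum = 37+45+104+42+92+92+136 = 548; mod 256 = 36 → 24.

24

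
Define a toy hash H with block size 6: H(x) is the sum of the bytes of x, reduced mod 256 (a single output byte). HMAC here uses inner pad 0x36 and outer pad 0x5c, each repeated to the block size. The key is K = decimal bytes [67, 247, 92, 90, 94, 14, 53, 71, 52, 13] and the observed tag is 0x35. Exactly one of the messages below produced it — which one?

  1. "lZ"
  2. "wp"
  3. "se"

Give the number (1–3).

2

Key decimal bytes [67, 247, 92, 90, 94, 14, 53, 71, 52, 13] = 43 f7 5c 5a 5e 0e 35 47 34 0d is 10 bytes > B = 6, so hash it first: H(key) = 19, then zero-pad to 6 bytes: K' = 19 00 00 00 00 00.
K' ⊕ ipad = 2f 36 36 36 36 36; K' ⊕ opad = 45 5c 5c 5c 5c 5c.
m1: inner = H(2f 36 36 36 36 36 6c 5a) = 03; tag = H(45 5c 5c 5c 5c 5c 03) = 14
m2: inner = H(2f 36 36 36 36 36 77 70) = 24; tag = H(45 5c 5c 5c 5c 5c 24) = 35 ← matches
m3: inner = H(2f 36 36 36 36 36 73 65) = 15; tag = H(45 5c 5c 5c 5c 5c 15) = 26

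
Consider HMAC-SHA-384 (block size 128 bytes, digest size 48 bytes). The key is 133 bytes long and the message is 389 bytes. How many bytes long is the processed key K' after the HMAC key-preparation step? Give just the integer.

Key is 133 > 128 bytes, so it is hashed to 48 bytes then zero-padded to 128: |K'| = 128.

128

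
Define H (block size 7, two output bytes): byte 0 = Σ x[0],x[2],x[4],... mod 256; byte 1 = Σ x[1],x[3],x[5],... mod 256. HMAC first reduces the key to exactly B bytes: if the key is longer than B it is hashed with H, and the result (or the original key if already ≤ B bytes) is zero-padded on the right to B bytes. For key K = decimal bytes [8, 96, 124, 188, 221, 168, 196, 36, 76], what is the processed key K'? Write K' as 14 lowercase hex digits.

|K| = 9 > B = 7, so first hash the key.
H(K): even-index sum = 625 mod 256 = 113; odd-index sum = 488 mod 256 = 232 → 71 e8.
Zero-pad H(K) = 71 e8 to 7 bytes: K' = 71 e8 00 00 00 00 00.

71e80000000000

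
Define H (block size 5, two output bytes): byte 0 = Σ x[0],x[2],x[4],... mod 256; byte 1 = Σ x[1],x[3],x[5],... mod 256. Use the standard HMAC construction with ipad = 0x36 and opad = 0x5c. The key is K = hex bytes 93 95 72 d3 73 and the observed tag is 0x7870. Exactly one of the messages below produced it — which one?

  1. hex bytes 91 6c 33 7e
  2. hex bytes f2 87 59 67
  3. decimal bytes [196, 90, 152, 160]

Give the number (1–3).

1

Key hex bytes 93 95 72 d3 73 is exactly B = 5 bytes: K' = 93 95 72 d3 73.
K' ⊕ ipad = a5 a3 44 e5 45; K' ⊕ opad = cf c9 2e 8f 2f.
m1: inner = H(a5 a3 44 e5 45 91 6c 33 7e) = 18 4c; tag = H(cf c9 2e 8f 2f 18 4c) = 7870 ← matches
m2: inner = H(a5 a3 44 e5 45 f2 87 59 67) = 1c d3; tag = H(cf c9 2e 8f 2f 1c d3) = ff74
m3: inner = H(a5 a3 44 e5 45 c4 5a 98 a0) = 28 e4; tag = H(cf c9 2e 8f 2f 28 e4) = 1080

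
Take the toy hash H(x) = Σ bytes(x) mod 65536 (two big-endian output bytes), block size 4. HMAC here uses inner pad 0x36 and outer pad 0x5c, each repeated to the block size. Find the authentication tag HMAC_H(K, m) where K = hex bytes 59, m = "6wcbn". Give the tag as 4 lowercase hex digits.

020c

Key hex bytes 59 is 1 byte ≤ B = 4; zero-pad to 4 bytes: K' = 59 00 00 00.
K' ⊕ ipad = 6f 36 36 36.  K' ⊕ opad = 05 5c 5c 5c.
Inner input = (K'⊕ipad) ∥ m = 6f 36 36 36 ∥ 36 77 63 62 6e.
Inner hash: sum = 111+54+54+54+54+119+99+98+110 = 753 → 02 f1.
Outer input = (K'⊕opad) ∥ inner = 05 5c 5c 5c ∥ 02 f1.
Outer hash (tag): sum = 5+92+92+92+2+241 = 524 → 02 0c.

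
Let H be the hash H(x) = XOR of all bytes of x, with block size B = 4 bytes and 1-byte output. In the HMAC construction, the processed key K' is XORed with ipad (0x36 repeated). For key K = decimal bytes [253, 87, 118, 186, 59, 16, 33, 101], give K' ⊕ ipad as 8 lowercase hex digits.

3f363636

Key decimal bytes [253, 87, 118, 186, 59, 16, 33, 101] = fd 57 76 ba 3b 10 21 65 is 8 bytes > B = 4, so hash it first: H(key) = 09, then zero-pad to 4 bytes: K' = 09 00 00 00.
XOR each byte with 0x36: 09⊕36=3f, 00⊕36=36, 00⊕36=36, 00⊕36=36.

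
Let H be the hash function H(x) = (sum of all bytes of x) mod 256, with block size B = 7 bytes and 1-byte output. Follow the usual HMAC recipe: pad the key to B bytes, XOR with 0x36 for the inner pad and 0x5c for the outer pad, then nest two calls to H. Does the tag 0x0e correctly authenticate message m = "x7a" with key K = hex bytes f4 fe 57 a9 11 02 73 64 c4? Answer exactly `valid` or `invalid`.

Key hex bytes f4 fe 57 a9 11 02 73 64 c4 is 9 bytes > B = 7, so hash it first: H(key) = a0, then zero-pad to 7 bytes: K' = a0 00 00 00 00 00 00.
K' ⊕ ipad = 96 36 36 36 36 36 36; K' ⊕ opad = fc 5c 5c 5c 5c 5c 5c.
Inner hash: sum = 150+54+54+54+54+54+54+120+55+97 = 746; mod 256 = 234 → ea.
Outer hash (recomputed tag): sum = 252+92+92+92+92+92+92+234 = 1038; mod 256 = 14 → 0e.
Recomputed tag = 0e; claimed = 0e → match.

valid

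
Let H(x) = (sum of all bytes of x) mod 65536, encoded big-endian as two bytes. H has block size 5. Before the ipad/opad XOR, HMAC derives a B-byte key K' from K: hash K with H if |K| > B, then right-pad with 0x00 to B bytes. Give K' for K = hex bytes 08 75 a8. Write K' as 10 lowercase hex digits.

Key hex bytes 08 75 a8 is 3 bytes ≤ B = 5; zero-pad to 5 bytes: K' = 08 75 a8 00 00.

0875a80000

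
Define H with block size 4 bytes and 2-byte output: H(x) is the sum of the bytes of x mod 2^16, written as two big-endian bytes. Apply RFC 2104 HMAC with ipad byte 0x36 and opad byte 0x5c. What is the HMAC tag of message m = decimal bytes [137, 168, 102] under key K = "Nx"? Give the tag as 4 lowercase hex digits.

Key "Nx" = 4e 78 is 2 bytes ≤ B = 4; zero-pad to 4 bytes: K' = 4e 78 00 00.
K' ⊕ ipad = 78 4e 36 36.  K' ⊕ opad = 12 24 5c 5c.
Inner input = (K'⊕ipad) ∥ m = 78 4e 36 36 ∥ 89 a8 66.
Inner hash: sum = 120+78+54+54+137+168+102 = 713 → 02 c9.
Outer input = (K'⊕opad) ∥ inner = 12 24 5c 5c ∥ 02 c9.
Outer hash (tag): sum = 18+36+92+92+2+201 = 441 → 01 b9.

01b9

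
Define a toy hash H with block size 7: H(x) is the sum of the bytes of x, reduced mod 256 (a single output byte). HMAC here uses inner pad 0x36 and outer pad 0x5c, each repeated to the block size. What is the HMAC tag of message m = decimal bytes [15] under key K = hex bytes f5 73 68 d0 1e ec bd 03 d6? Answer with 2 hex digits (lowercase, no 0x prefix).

0d

Key hex bytes f5 73 68 d0 1e ec bd 03 d6 is 9 bytes > B = 7, so hash it first: H(key) = 40, then zero-pad to 7 bytes: K' = 40 00 00 00 00 00 00.
K' ⊕ ipad = 76 36 36 36 36 36 36.  K' ⊕ opad = 1c 5c 5c 5c 5c 5c 5c.
Inner input = (K'⊕ipad) ∥ m = 76 36 36 36 36 36 36 ∥ 0f.
Inner hash: sum = 118+54+54+54+54+54+54+15 = 457; mod 256 = 201 → c9.
Outer input = (K'⊕opad) ∥ inner = 1c 5c 5c 5c 5c 5c 5c ∥ c9.
Outer hash (tag): sum = 28+92+92+92+92+92+92+201 = 781; mod 256 = 13 → 0d.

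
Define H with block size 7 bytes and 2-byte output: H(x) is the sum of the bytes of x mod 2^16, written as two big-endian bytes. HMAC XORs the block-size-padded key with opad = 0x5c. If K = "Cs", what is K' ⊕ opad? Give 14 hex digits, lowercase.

1f2f5c5c5c5c5c

Key "Cs" = 43 73 is 2 bytes ≤ B = 7; zero-pad to 7 bytes: K' = 43 73 00 00 00 00 00.
XOR each byte with 0x5c: 43⊕5c=1f, 73⊕5c=2f, 00⊕5c=5c, 00⊕5c=5c, 00⊕5c=5c, 00⊕5c=5c, 00⊕5c=5c.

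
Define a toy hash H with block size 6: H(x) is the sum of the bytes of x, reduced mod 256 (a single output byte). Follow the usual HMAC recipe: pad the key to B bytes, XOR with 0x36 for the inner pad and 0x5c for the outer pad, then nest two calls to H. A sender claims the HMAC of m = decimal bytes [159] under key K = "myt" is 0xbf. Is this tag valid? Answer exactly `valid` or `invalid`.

Key "myt" = 6d 79 74 is 3 bytes ≤ B = 6; zero-pad to 6 bytes: K' = 6d 79 74 00 00 00.
K' ⊕ ipad = 5b 4f 42 36 36 36; K' ⊕ opad = 31 25 28 5c 5c 5c.
Inner hash: sum = 91+79+66+54+54+54+159 = 557; mod 256 = 45 → 2d.
Outer hash (recomputed tag): sum = 49+37+40+92+92+92+45 = 447; mod 256 = 191 → bf.
Recomputed tag = bf; claimed = bf → match.

valid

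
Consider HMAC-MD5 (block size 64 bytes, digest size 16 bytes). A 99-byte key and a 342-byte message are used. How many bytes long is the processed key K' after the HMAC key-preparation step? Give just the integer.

64

Key is 99 > 64 bytes, so it is hashed to 16 bytes then zero-padded to 64: |K'| = 64.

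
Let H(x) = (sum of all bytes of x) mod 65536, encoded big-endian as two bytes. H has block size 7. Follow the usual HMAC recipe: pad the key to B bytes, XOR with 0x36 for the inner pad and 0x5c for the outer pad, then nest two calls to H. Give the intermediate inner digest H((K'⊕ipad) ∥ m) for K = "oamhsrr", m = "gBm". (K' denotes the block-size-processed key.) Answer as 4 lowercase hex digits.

034c

Key "oamhsrr" = 6f 61 6d 68 73 72 72 is exactly B = 7 bytes: K' = 6f 61 6d 68 73 72 72.
K' ⊕ ipad = 59 57 5b 5e 45 44 44.
Inner input = 59 57 5b 5e 45 44 44 ∥ 67 42 6d.
Inner hash: sum = 89+87+91+94+69+68+68+103+66+109 = 844 → 03 4c.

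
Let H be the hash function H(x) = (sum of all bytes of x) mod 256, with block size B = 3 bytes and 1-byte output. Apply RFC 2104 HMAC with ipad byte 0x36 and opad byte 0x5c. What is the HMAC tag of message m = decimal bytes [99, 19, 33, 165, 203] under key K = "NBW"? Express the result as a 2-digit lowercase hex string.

Key "NBW" = 4e 42 57 is exactly B = 3 bytes: K' = 4e 42 57.
K' ⊕ ipad = 78 74 61.  K' ⊕ opad = 12 1e 0b.
Inner input = (K'⊕ipad) ∥ m = 78 74 61 ∥ 63 13 21 a5 cb.
Inner hash: sum = 120+116+97+99+19+33+165+203 = 852; mod 256 = 84 → 54.
Outer input = (K'⊕opad) ∥ inner = 12 1e 0b ∥ 54.
Outer hash (tag): sum = 18+30+11+84 = 143 → 8f.

8f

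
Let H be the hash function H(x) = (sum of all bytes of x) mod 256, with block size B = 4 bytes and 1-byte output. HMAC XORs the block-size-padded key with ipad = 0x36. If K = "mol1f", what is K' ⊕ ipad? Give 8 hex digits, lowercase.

e9363636

Key "mol1f" = 6d 6f 6c 31 66 is 5 bytes > B = 4, so hash it first: H(key) = df, then zero-pad to 4 bytes: K' = df 00 00 00.
XOR each byte with 0x36: df⊕36=e9, 00⊕36=36, 00⊕36=36, 00⊕36=36.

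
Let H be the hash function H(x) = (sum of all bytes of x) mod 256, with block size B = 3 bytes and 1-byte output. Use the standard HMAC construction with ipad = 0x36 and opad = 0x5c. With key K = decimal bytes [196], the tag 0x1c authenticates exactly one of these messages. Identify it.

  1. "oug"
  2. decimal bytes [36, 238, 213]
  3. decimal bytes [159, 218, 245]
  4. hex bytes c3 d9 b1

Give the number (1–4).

Key decimal bytes [196] = c4 is 1 byte ≤ B = 3; zero-pad to 3 bytes: K' = c4 00 00.
K' ⊕ ipad = f2 36 36; K' ⊕ opad = 98 5c 5c.
m1: inner = H(f2 36 36 6f 75 67) = a9; tag = H(98 5c 5c a9) = f9
m2: inner = H(f2 36 36 24 ee d5) = 45; tag = H(98 5c 5c 45) = 95
m3: inner = H(f2 36 36 9f da f5) = cc; tag = H(98 5c 5c cc) = 1c ← matches
m4: inner = H(f2 36 36 c3 d9 b1) = ab; tag = H(98 5c 5c ab) = fb

3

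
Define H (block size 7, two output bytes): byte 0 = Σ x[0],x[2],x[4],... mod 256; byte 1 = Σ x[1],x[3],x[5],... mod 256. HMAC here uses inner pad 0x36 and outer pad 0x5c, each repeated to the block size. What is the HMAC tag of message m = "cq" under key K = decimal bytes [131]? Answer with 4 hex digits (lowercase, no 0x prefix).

f8dc

Key decimal bytes [131] = 83 is 1 byte ≤ B = 7; zero-pad to 7 bytes: K' = 83 00 00 00 00 00 00.
K' ⊕ ipad = b5 36 36 36 36 36 36.  K' ⊕ opad = df 5c 5c 5c 5c 5c 5c.
Inner input = (K'⊕ipad) ∥ m = b5 36 36 36 36 36 36 ∥ 63 71.
Inner hash: even-index sum = 456 mod 256 = 200; odd-index sum = 261 mod 256 = 5 → c8 05.
Outer input = (K'⊕opad) ∥ inner = df 5c 5c 5c 5c 5c 5c ∥ c8 05.
Outer hash (tag): even-index sum = 504 mod 256 = 248; odd-index sum = 476 mod 256 = 220 → f8 dc.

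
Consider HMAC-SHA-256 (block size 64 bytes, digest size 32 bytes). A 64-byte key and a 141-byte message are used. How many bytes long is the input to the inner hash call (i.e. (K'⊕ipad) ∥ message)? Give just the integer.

205

Key is 64 ≤ 64 bytes, zero-padded: |K'| = 64.
Inner input = (K'⊕ipad) ∥ m → 64 + 141 = 205 bytes.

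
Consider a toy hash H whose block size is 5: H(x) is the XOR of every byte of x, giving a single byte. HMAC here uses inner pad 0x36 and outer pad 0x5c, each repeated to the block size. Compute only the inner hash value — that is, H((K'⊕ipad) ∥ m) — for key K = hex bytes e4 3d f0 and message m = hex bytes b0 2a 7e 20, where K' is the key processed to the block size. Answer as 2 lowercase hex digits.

db

Key hex bytes e4 3d f0 is 3 bytes ≤ B = 5; zero-pad to 5 bytes: K' = e4 3d f0 00 00.
K' ⊕ ipad = d2 0b c6 36 36.
Inner input = d2 0b c6 36 36 ∥ b0 2a 7e 20.
Inner hash: XOR d2⊕0b⊕c6⊕36⊕36⊕b0⊕2a⊕7e⊕20 = db.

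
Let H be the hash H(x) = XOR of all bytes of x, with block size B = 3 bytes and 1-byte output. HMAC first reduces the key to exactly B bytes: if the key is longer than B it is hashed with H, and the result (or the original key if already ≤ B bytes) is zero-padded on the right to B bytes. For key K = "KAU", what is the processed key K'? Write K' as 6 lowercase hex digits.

4b4155

Key "KAU" = 4b 41 55 is exactly B = 3 bytes: K' = 4b 41 55.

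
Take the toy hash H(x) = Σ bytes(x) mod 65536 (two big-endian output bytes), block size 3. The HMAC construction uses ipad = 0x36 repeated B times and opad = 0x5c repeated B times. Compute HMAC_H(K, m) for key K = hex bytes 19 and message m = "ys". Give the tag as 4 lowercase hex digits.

Key hex bytes 19 is 1 byte ≤ B = 3; zero-pad to 3 bytes: K' = 19 00 00.
K' ⊕ ipad = 2f 36 36.  K' ⊕ opad = 45 5c 5c.
Inner input = (K'⊕ipad) ∥ m = 2f 36 36 ∥ 79 73.
Inner hash: sum = 47+54+54+121+115 = 391 → 01 87.
Outer input = (K'⊕opad) ∥ inner = 45 5c 5c ∥ 01 87.
Outer hash (tag): sum = 69+92+92+1+135 = 389 → 01 85.

0185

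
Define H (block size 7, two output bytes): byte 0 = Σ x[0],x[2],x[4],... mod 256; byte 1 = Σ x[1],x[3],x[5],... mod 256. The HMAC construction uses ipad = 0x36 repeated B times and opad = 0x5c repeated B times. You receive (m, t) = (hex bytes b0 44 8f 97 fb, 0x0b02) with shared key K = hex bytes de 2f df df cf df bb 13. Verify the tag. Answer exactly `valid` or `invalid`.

valid

Key hex bytes de 2f df df cf df bb 13 is 8 bytes > B = 7, so hash it first: H(key) = 47 00, then zero-pad to 7 bytes: K' = 47 00 00 00 00 00 00.
K' ⊕ ipad = 71 36 36 36 36 36 36; K' ⊕ opad = 1b 5c 5c 5c 5c 5c 5c.
Inner hash: even-index sum = 494 mod 256 = 238; odd-index sum = 732 mod 256 = 220 → ee dc.
Outer hash (recomputed tag): even-index sum = 523 mod 256 = 11; odd-index sum = 514 mod 256 = 2 → 0b 02.
Recomputed tag = 0b02; claimed = 0b02 → match.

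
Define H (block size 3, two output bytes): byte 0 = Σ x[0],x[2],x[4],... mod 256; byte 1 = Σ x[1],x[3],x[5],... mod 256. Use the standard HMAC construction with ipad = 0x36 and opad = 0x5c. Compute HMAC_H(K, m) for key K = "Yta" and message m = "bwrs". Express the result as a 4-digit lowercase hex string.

Key "Yta" = 59 74 61 is exactly B = 3 bytes: K' = 59 74 61.
K' ⊕ ipad = 6f 42 57.  K' ⊕ opad = 05 28 3d.
Inner input = (K'⊕ipad) ∥ m = 6f 42 57 ∥ 62 77 72 73.
Inner hash: even-index sum = 432 mod 256 = 176; odd-index sum = 278 mod 256 = 22 → b0 16.
Outer input = (K'⊕opad) ∥ inner = 05 28 3d ∥ b0 16.
Outer hash (tag): even-index sum = 88 mod 256 = 88; odd-index sum = 216 mod 256 = 216 → 58 d8.

58d8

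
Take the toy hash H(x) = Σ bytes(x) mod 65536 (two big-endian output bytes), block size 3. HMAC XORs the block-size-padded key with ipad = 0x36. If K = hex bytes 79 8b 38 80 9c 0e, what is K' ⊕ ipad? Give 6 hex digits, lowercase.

Key hex bytes 79 8b 38 80 9c 0e is 6 bytes > B = 3, so hash it first: H(key) = 02 66, then zero-pad to 3 bytes: K' = 02 66 00.
XOR each byte with 0x36: 02⊕36=34, 66⊕36=50, 00⊕36=36.

345036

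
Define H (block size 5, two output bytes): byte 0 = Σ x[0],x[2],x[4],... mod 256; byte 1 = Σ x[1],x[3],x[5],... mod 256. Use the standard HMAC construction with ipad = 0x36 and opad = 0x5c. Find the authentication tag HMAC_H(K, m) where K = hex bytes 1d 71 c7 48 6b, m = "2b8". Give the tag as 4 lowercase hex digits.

Key hex bytes 1d 71 c7 48 6b is exactly B = 5 bytes: K' = 1d 71 c7 48 6b.
K' ⊕ ipad = 2b 47 f1 7e 5d.  K' ⊕ opad = 41 2d 9b 14 37.
Inner input = (K'⊕ipad) ∥ m = 2b 47 f1 7e 5d ∥ 32 62 38.
Inner hash: even-index sum = 475 mod 256 = 219; odd-index sum = 303 mod 256 = 47 → db 2f.
Outer input = (K'⊕opad) ∥ inner = 41 2d 9b 14 37 ∥ db 2f.
Outer hash (tag): even-index sum = 322 mod 256 = 66; odd-index sum = 284 mod 256 = 28 → 42 1c.

421c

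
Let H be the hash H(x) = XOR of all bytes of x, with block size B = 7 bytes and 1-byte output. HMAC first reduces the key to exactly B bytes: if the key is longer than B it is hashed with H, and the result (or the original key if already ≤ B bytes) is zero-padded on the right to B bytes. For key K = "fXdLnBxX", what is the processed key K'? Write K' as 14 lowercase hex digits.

|K| = 8 > B = 7, so first hash the key.
H(K): XOR 66⊕58⊕64⊕4c⊕6e⊕42⊕78⊕58 = 1a.
Zero-pad H(K) = 1a to 7 bytes: K' = 1a 00 00 00 00 00 00.

1a000000000000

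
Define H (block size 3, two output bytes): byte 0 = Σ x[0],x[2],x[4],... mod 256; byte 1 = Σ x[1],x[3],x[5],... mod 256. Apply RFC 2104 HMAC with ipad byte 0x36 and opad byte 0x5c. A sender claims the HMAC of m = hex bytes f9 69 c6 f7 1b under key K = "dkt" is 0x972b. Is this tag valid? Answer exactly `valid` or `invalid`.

valid

Key "dkt" = 64 6b 74 is exactly B = 3 bytes: K' = 64 6b 74.
K' ⊕ ipad = 52 5d 42; K' ⊕ opad = 38 37 28.
Inner hash: even-index sum = 500 mod 256 = 244; odd-index sum = 567 mod 256 = 55 → f4 37.
Outer hash (recomputed tag): even-index sum = 151 mod 256 = 151; odd-index sum = 299 mod 256 = 43 → 97 2b.
Recomputed tag = 972b; claimed = 972b → match.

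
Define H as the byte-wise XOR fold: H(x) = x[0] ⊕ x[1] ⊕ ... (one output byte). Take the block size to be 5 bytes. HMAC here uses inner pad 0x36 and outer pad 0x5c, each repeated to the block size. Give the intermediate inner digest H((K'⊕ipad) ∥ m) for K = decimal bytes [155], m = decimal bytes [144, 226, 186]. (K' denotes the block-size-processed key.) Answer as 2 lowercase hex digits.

Key decimal bytes [155] = 9b is 1 byte ≤ B = 5; zero-pad to 5 bytes: K' = 9b 00 00 00 00.
K' ⊕ ipad = ad 36 36 36 36.
Inner input = ad 36 36 36 36 ∥ 90 e2 ba.
Inner hash: XOR ad⊕36⊕36⊕36⊕36⊕90⊕e2⊕ba = 65.

65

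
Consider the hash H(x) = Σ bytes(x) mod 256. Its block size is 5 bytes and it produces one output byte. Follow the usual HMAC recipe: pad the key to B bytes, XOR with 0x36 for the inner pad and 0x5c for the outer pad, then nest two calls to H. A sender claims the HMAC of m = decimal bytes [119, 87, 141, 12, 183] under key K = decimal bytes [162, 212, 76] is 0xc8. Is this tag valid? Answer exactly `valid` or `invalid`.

valid

Key decimal bytes [162, 212, 76] = a2 d4 4c is 3 bytes ≤ B = 5; zero-pad to 5 bytes: K' = a2 d4 4c 00 00.
K' ⊕ ipad = 94 e2 7a 36 36; K' ⊕ opad = fe 88 10 5c 5c.
Inner hash: sum = 148+226+122+54+54+119+87+141+12+183 = 1146; mod 256 = 122 → 7a.
Outer hash (recomputed tag): sum = 254+136+16+92+92+122 = 712; mod 256 = 200 → c8.
Recomputed tag = c8; claimed = c8 → match.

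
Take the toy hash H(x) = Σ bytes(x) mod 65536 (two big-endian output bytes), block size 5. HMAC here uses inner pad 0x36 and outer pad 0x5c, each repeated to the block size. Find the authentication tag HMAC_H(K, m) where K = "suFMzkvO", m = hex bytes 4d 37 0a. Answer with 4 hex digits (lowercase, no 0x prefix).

0265

Key "suFMzkvO" = 73 75 46 4d 7a 6b 76 4f is 8 bytes > B = 5, so hash it first: H(key) = 03 25, then zero-pad to 5 bytes: K' = 03 25 00 00 00.
K' ⊕ ipad = 35 13 36 36 36.  K' ⊕ opad = 5f 79 5c 5c 5c.
Inner input = (K'⊕ipad) ∥ m = 35 13 36 36 36 ∥ 4d 37 0a.
Inner hash: sum = 53+19+54+54+54+77+55+10 = 376 → 01 78.
Outer input = (K'⊕opad) ∥ inner = 5f 79 5c 5c 5c ∥ 01 78.
Outer hash (tag): sum = 95+121+92+92+92+1+120 = 613 → 02 65.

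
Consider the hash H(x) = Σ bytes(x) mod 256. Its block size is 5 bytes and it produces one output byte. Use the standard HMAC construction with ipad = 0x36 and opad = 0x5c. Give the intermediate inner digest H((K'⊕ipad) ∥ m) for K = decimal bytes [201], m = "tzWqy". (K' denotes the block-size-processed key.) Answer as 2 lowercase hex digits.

Key decimal bytes [201] = c9 is 1 byte ≤ B = 5; zero-pad to 5 bytes: K' = c9 00 00 00 00.
K' ⊕ ipad = ff 36 36 36 36.
Inner input = ff 36 36 36 36 ∥ 74 7a 57 71 79.
Inner hash: sum = 255+54+54+54+54+116+122+87+113+121 = 1030; mod 256 = 6 → 06.

06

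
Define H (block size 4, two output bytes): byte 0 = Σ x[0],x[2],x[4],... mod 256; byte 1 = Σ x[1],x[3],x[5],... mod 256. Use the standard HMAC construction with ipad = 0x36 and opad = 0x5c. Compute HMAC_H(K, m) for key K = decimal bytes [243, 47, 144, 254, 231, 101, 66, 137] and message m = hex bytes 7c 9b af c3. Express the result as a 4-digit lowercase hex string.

Key decimal bytes [243, 47, 144, 254, 231, 101, 66, 137] = f3 2f 90 fe e7 65 42 89 is 8 bytes > B = 4, so hash it first: H(key) = ac 1b, then zero-pad to 4 bytes: K' = ac 1b 00 00.
K' ⊕ ipad = 9a 2d 36 36.  K' ⊕ opad = f0 47 5c 5c.
Inner input = (K'⊕ipad) ∥ m = 9a 2d 36 36 ∥ 7c 9b af c3.
Inner hash: even-index sum = 507 mod 256 = 251; odd-index sum = 449 mod 256 = 193 → fb c1.
Outer input = (K'⊕opad) ∥ inner = f0 47 5c 5c ∥ fb c1.
Outer hash (tag): even-index sum = 583 mod 256 = 71; odd-index sum = 356 mod 256 = 100 → 47 64.

4764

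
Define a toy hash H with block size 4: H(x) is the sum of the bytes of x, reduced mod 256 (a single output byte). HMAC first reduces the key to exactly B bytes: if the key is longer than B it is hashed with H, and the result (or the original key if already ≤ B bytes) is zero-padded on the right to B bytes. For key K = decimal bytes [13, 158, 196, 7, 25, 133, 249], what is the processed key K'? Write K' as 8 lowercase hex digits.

0d000000

|K| = 7 > B = 4, so first hash the key.
H(K): sum = 13+158+196+7+25+133+249 = 781; mod 256 = 13 → 0d.
Zero-pad H(K) = 0d to 4 bytes: K' = 0d 00 00 00.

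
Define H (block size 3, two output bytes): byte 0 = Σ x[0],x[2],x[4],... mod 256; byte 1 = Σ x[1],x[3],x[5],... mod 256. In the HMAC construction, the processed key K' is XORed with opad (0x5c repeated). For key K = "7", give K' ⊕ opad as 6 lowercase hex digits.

6b5c5c

Key "7" = 37 is 1 byte ≤ B = 3; zero-pad to 3 bytes: K' = 37 00 00.
XOR each byte with 0x5c: 37⊕5c=6b, 00⊕5c=5c, 00⊕5c=5c.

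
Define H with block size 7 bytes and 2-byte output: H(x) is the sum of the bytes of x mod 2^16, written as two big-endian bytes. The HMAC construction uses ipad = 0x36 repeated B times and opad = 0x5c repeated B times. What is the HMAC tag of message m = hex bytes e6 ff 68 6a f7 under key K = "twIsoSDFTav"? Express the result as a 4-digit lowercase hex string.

0281

Key "twIsoSDFTav" = 74 77 49 73 6f 53 44 46 54 61 76 is 11 bytes > B = 7, so hash it first: H(key) = 04 1e, then zero-pad to 7 bytes: K' = 04 1e 00 00 00 00 00.
K' ⊕ ipad = 32 28 36 36 36 36 36.  K' ⊕ opad = 58 42 5c 5c 5c 5c 5c.
Inner input = (K'⊕ipad) ∥ m = 32 28 36 36 36 36 36 ∥ e6 ff 68 6a f7.
Inner hash: sum = 50+40+54+54+54+54+54+230+255+104+106+247 = 1302 → 05 16.
Outer input = (K'⊕opad) ∥ inner = 58 42 5c 5c 5c 5c 5c ∥ 05 16.
Outer hash (tag): sum = 88+66+92+92+92+92+92+5+22 = 641 → 02 81.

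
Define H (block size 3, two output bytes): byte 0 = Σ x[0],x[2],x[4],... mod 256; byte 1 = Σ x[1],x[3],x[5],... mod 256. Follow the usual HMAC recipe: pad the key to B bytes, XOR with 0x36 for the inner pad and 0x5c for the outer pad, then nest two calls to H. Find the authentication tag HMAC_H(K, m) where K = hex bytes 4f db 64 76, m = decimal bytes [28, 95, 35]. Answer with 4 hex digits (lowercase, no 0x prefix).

Key hex bytes 4f db 64 76 is 4 bytes > B = 3, so hash it first: H(key) = b3 51, then zero-pad to 3 bytes: K' = b3 51 00.
K' ⊕ ipad = 85 67 36.  K' ⊕ opad = ef 0d 5c.
Inner input = (K'⊕ipad) ∥ m = 85 67 36 ∥ 1c 5f 23.
Inner hash: even-index sum = 282 mod 256 = 26; odd-index sum = 166 mod 256 = 166 → 1a a6.
Outer input = (K'⊕opad) ∥ inner = ef 0d 5c ∥ 1a a6.
Outer hash (tag): even-index sum = 497 mod 256 = 241; odd-index sum = 39 mod 256 = 39 → f1 27.

f127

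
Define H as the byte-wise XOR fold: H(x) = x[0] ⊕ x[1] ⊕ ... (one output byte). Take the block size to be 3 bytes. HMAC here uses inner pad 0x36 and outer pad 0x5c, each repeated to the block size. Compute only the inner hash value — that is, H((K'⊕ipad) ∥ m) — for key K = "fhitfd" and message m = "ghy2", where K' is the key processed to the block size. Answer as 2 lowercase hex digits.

63

Key "fhitfd" = 66 68 69 74 66 64 is 6 bytes > B = 3, so hash it first: H(key) = 11, then zero-pad to 3 bytes: K' = 11 00 00.
K' ⊕ ipad = 27 36 36.
Inner input = 27 36 36 ∥ 67 68 79 32.
Inner hash: XOR 27⊕36⊕36⊕67⊕68⊕79⊕32 = 63.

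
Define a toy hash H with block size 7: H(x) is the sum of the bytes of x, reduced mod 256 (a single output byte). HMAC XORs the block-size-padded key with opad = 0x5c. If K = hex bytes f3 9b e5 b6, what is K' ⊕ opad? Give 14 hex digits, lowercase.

afc7b9ea5c5c5c

Key hex bytes f3 9b e5 b6 is 4 bytes ≤ B = 7; zero-pad to 7 bytes: K' = f3 9b e5 b6 00 00 00.
XOR each byte with 0x5c: f3⊕5c=af, 9b⊕5c=c7, e5⊕5c=b9, b6⊕5c=ea, 00⊕5c=5c, 00⊕5c=5c, 00⊕5c=5c.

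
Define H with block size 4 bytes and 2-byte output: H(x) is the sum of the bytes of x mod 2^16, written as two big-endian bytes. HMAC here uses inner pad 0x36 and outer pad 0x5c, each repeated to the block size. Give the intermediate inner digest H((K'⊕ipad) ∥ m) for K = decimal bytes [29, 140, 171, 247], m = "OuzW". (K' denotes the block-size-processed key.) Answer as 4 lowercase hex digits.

03d8

Key decimal bytes [29, 140, 171, 247] = 1d 8c ab f7 is exactly B = 4 bytes: K' = 1d 8c ab f7.
K' ⊕ ipad = 2b ba 9d c1.
Inner input = 2b ba 9d c1 ∥ 4f 75 7a 57.
Inner hash: sum = 43+186+157+193+79+117+122+87 = 984 → 03 d8.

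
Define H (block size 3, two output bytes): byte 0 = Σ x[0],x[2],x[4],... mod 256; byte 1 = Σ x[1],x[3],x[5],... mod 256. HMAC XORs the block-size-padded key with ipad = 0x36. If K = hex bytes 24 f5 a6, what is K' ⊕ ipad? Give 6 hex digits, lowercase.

12c390

Key hex bytes 24 f5 a6 is exactly B = 3 bytes: K' = 24 f5 a6.
XOR each byte with 0x36: 24⊕36=12, f5⊕36=c3, a6⊕36=90.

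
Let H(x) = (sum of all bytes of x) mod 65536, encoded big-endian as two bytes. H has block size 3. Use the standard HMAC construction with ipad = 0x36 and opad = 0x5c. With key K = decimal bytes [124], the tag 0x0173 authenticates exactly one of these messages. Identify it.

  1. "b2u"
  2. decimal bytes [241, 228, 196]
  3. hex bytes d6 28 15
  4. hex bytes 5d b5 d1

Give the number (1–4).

4

Key decimal bytes [124] = 7c is 1 byte ≤ B = 3; zero-pad to 3 bytes: K' = 7c 00 00.
K' ⊕ ipad = 4a 36 36; K' ⊕ opad = 20 5c 5c.
m1: inner = H(4a 36 36 62 32 75) = 01 bf; tag = H(20 5c 5c 01 bf) = 0198
m2: inner = H(4a 36 36 f1 e4 c4) = 03 4f; tag = H(20 5c 5c 03 4f) = 012a
m3: inner = H(4a 36 36 d6 28 15) = 01 c9; tag = H(20 5c 5c 01 c9) = 01a2
m4: inner = H(4a 36 36 5d b5 d1) = 02 99; tag = H(20 5c 5c 02 99) = 0173 ← matches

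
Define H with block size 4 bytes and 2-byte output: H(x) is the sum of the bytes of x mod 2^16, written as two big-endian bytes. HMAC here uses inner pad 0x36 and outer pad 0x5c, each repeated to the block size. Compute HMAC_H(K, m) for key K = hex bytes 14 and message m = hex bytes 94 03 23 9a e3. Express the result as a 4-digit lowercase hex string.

Key hex bytes 14 is 1 byte ≤ B = 4; zero-pad to 4 bytes: K' = 14 00 00 00.
K' ⊕ ipad = 22 36 36 36.  K' ⊕ opad = 48 5c 5c 5c.
Inner input = (K'⊕ipad) ∥ m = 22 36 36 36 ∥ 94 03 23 9a e3.
Inner hash: sum = 34+54+54+54+148+3+35+154+227 = 763 → 02 fb.
Outer input = (K'⊕opad) ∥ inner = 48 5c 5c 5c ∥ 02 fb.
Outer hash (tag): sum = 72+92+92+92+2+251 = 601 → 02 59.

0259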